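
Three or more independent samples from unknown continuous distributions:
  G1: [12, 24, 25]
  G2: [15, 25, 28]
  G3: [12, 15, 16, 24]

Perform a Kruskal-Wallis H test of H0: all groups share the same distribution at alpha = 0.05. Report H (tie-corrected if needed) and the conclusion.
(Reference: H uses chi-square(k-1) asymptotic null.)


Step 1: Combine all N = 10 observations and assign midranks.
sorted (value, group, rank): (12,G1,1.5), (12,G3,1.5), (15,G2,3.5), (15,G3,3.5), (16,G3,5), (24,G1,6.5), (24,G3,6.5), (25,G1,8.5), (25,G2,8.5), (28,G2,10)
Step 2: Sum ranks within each group.
R_1 = 16.5 (n_1 = 3)
R_2 = 22 (n_2 = 3)
R_3 = 16.5 (n_3 = 4)
Step 3: H = 12/(N(N+1)) * sum(R_i^2/n_i) - 3(N+1)
     = 12/(10*11) * (16.5^2/3 + 22^2/3 + 16.5^2/4) - 3*11
     = 0.109091 * 320.146 - 33
     = 1.925000.
Step 4: Ties present; correction factor C = 1 - 24/(10^3 - 10) = 0.975758. Corrected H = 1.925000 / 0.975758 = 1.972826.
Step 5: Under H0, H ~ chi^2(2); p-value = 0.372912.
Step 6: alpha = 0.05. fail to reject H0.

H = 1.9728, df = 2, p = 0.372912, fail to reject H0.


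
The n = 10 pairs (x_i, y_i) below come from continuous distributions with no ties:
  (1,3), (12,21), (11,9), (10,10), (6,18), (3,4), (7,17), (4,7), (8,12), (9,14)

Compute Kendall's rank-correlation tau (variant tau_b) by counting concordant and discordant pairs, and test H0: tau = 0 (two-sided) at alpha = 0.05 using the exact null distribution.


Step 1: Enumerate the 45 unordered pairs (i,j) with i<j and classify each by sign(x_j-x_i) * sign(y_j-y_i).
  (1,2):dx=+11,dy=+18->C; (1,3):dx=+10,dy=+6->C; (1,4):dx=+9,dy=+7->C; (1,5):dx=+5,dy=+15->C
  (1,6):dx=+2,dy=+1->C; (1,7):dx=+6,dy=+14->C; (1,8):dx=+3,dy=+4->C; (1,9):dx=+7,dy=+9->C
  (1,10):dx=+8,dy=+11->C; (2,3):dx=-1,dy=-12->C; (2,4):dx=-2,dy=-11->C; (2,5):dx=-6,dy=-3->C
  (2,6):dx=-9,dy=-17->C; (2,7):dx=-5,dy=-4->C; (2,8):dx=-8,dy=-14->C; (2,9):dx=-4,dy=-9->C
  (2,10):dx=-3,dy=-7->C; (3,4):dx=-1,dy=+1->D; (3,5):dx=-5,dy=+9->D; (3,6):dx=-8,dy=-5->C
  (3,7):dx=-4,dy=+8->D; (3,8):dx=-7,dy=-2->C; (3,9):dx=-3,dy=+3->D; (3,10):dx=-2,dy=+5->D
  (4,5):dx=-4,dy=+8->D; (4,6):dx=-7,dy=-6->C; (4,7):dx=-3,dy=+7->D; (4,8):dx=-6,dy=-3->C
  (4,9):dx=-2,dy=+2->D; (4,10):dx=-1,dy=+4->D; (5,6):dx=-3,dy=-14->C; (5,7):dx=+1,dy=-1->D
  (5,8):dx=-2,dy=-11->C; (5,9):dx=+2,dy=-6->D; (5,10):dx=+3,dy=-4->D; (6,7):dx=+4,dy=+13->C
  (6,8):dx=+1,dy=+3->C; (6,9):dx=+5,dy=+8->C; (6,10):dx=+6,dy=+10->C; (7,8):dx=-3,dy=-10->C
  (7,9):dx=+1,dy=-5->D; (7,10):dx=+2,dy=-3->D; (8,9):dx=+4,dy=+5->C; (8,10):dx=+5,dy=+7->C
  (9,10):dx=+1,dy=+2->C
Step 2: C = 31, D = 14, total pairs = 45.
Step 3: tau = (C - D)/(n(n-1)/2) = (31 - 14)/45 = 0.377778.
Step 4: Exact two-sided p-value (enumerate n! = 3628800 permutations of y under H0): p = 0.155742.
Step 5: alpha = 0.05. fail to reject H0.

tau_b = 0.3778 (C=31, D=14), p = 0.155742, fail to reject H0.


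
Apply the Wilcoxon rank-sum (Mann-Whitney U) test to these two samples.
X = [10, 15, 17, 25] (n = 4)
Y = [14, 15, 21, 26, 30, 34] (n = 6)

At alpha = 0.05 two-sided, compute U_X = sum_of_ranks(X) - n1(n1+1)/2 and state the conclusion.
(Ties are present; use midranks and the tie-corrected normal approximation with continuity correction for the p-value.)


Step 1: Combine and sort all 10 observations; assign midranks.
sorted (value, group): (10,X), (14,Y), (15,X), (15,Y), (17,X), (21,Y), (25,X), (26,Y), (30,Y), (34,Y)
ranks: 10->1, 14->2, 15->3.5, 15->3.5, 17->5, 21->6, 25->7, 26->8, 30->9, 34->10
Step 2: Rank sum for X: R1 = 1 + 3.5 + 5 + 7 = 16.5.
Step 3: U_X = R1 - n1(n1+1)/2 = 16.5 - 4*5/2 = 16.5 - 10 = 6.5.
       U_Y = n1*n2 - U_X = 24 - 6.5 = 17.5.
Step 4: Ties are present, so use the tie-corrected normal approximation (with continuity correction) for the p-value.
Step 5: p-value = 0.284958; compare to alpha = 0.05. fail to reject H0.

U_X = 6.5, p = 0.284958, fail to reject H0 at alpha = 0.05.


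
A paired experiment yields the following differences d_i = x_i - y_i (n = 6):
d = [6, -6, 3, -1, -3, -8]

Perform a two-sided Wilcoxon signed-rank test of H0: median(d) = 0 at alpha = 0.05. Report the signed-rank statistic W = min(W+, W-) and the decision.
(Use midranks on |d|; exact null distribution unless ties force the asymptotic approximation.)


Step 1: Drop any zero differences (none here) and take |d_i|.
|d| = [6, 6, 3, 1, 3, 8]
Step 2: Midrank |d_i| (ties get averaged ranks).
ranks: |6|->4.5, |6|->4.5, |3|->2.5, |1|->1, |3|->2.5, |8|->6
Step 3: Attach original signs; sum ranks with positive sign and with negative sign.
W+ = 4.5 + 2.5 = 7
W- = 4.5 + 1 + 2.5 + 6 = 14
(Check: W+ + W- = 21 should equal n(n+1)/2 = 21.)
Step 4: Test statistic W = min(W+, W-) = 7.
Step 5: Ties in |d|, so use the tie-corrected normal approximation.
        E[W] = n(n+1)/4 = 6*7/4 = 10.5.
        Tie groups: |d|=3 (t=2), |d|=6 (t=2); sum(t^3 - t) = 12.
        Var[W] = n(n+1)(2n+1)/24 - sum(t^3-t)/48 = 546/24 - 12/48 = 22.5.
        z = (W - E[W]) / sqrt(Var[W]) = (7 - 10.5) / 4.7434 = -0.7379.
        Two-sided p = 2*Phi(z) = 0.460597.
Step 6: alpha = 0.05. fail to reject H0.

W+ = 7, W- = 14, W = min = 7, p = 0.460597, fail to reject H0.


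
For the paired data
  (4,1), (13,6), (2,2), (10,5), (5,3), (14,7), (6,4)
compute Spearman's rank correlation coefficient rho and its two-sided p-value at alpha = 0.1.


Step 1: Rank x and y separately (midranks; no ties here).
rank(x): 4->2, 13->6, 2->1, 10->5, 5->3, 14->7, 6->4
rank(y): 1->1, 6->6, 2->2, 5->5, 3->3, 7->7, 4->4
Step 2: d_i = R_x(i) - R_y(i); compute d_i^2.
  (2-1)^2=1, (6-6)^2=0, (1-2)^2=1, (5-5)^2=0, (3-3)^2=0, (7-7)^2=0, (4-4)^2=0
sum(d^2) = 2.
Step 3: rho = 1 - 6*2 / (7*(7^2 - 1)) = 1 - 12/336 = 0.964286.
Step 4: Under H0, t = rho * sqrt((n-2)/(1-rho^2)) = 8.1408 ~ t(5).
Step 5: Two-sided p-value from the t-distribution with 5 df = 0.000454.
Step 6: alpha = 0.1. reject H0.

rho = 0.9643, p = 0.000454, reject H0 at alpha = 0.1.


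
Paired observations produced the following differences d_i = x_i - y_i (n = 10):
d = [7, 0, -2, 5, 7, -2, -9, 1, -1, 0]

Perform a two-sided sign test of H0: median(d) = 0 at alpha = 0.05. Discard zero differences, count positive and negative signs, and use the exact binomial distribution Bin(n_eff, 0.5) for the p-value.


Step 1: Discard zero differences. Original n = 10; n_eff = number of nonzero differences = 8.
Nonzero differences (with sign): +7, -2, +5, +7, -2, -9, +1, -1
Step 2: Count signs: positive = 4, negative = 4.
Step 3: Under H0: P(positive) = 0.5, so the number of positives S ~ Bin(8, 0.5).
Step 4: Two-sided exact p-value = sum of Bin(8,0.5) probabilities at or below the observed probability = 1.000000.
Step 5: alpha = 0.05. fail to reject H0.

n_eff = 8, pos = 4, neg = 4, p = 1.000000, fail to reject H0.


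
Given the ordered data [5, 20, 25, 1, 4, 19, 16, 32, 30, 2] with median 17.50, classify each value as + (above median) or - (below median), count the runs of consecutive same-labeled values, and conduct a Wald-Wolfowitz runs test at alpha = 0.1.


Step 1: Compute median = 17.50; label A = above, B = below.
Labels in order: BAABBABAAB  (n_A = 5, n_B = 5)
Step 2: Count runs R = 7.
Step 3: Under H0 (random ordering), E[R] = 2*n_A*n_B/(n_A+n_B) + 1 = 2*5*5/10 + 1 = 6.0000.
        Var[R] = 2*n_A*n_B*(2*n_A*n_B - n_A - n_B) / ((n_A+n_B)^2 * (n_A+n_B-1)) = 2000/900 = 2.2222.
        SD[R] = 1.4907.
Step 4: Continuity-corrected z = (R - 0.5 - E[R]) / SD[R] = (7 - 0.5 - 6.0000) / 1.4907 = 0.3354.
Step 5: Two-sided p-value via normal approximation = 2*(1 - Phi(|z|)) = 0.737316.
Step 6: alpha = 0.1. fail to reject H0.

R = 7, z = 0.3354, p = 0.737316, fail to reject H0.


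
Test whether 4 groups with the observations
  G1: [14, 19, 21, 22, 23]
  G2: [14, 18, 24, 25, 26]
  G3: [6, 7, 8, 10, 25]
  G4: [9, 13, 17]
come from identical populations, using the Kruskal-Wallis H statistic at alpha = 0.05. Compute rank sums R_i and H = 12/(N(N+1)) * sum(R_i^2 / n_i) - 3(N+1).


Step 1: Combine all N = 18 observations and assign midranks.
sorted (value, group, rank): (6,G3,1), (7,G3,2), (8,G3,3), (9,G4,4), (10,G3,5), (13,G4,6), (14,G1,7.5), (14,G2,7.5), (17,G4,9), (18,G2,10), (19,G1,11), (21,G1,12), (22,G1,13), (23,G1,14), (24,G2,15), (25,G2,16.5), (25,G3,16.5), (26,G2,18)
Step 2: Sum ranks within each group.
R_1 = 57.5 (n_1 = 5)
R_2 = 67 (n_2 = 5)
R_3 = 27.5 (n_3 = 5)
R_4 = 19 (n_4 = 3)
Step 3: H = 12/(N(N+1)) * sum(R_i^2/n_i) - 3(N+1)
     = 12/(18*19) * (57.5^2/5 + 67^2/5 + 27.5^2/5 + 19^2/3) - 3*19
     = 0.035088 * 1830.63 - 57
     = 7.232749.
Step 4: Ties present; correction factor C = 1 - 12/(18^3 - 18) = 0.997936. Corrected H = 7.232749 / 0.997936 = 7.247708.
Step 5: Under H0, H ~ chi^2(3); p-value = 0.064408.
Step 6: alpha = 0.05. fail to reject H0.

H = 7.2477, df = 3, p = 0.064408, fail to reject H0.


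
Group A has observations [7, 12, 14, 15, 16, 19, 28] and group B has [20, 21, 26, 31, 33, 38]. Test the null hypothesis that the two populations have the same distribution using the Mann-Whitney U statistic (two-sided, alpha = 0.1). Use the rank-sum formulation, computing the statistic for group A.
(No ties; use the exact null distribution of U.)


Step 1: Combine and sort all 13 observations; assign midranks.
sorted (value, group): (7,X), (12,X), (14,X), (15,X), (16,X), (19,X), (20,Y), (21,Y), (26,Y), (28,X), (31,Y), (33,Y), (38,Y)
ranks: 7->1, 12->2, 14->3, 15->4, 16->5, 19->6, 20->7, 21->8, 26->9, 28->10, 31->11, 33->12, 38->13
Step 2: Rank sum for X: R1 = 1 + 2 + 3 + 4 + 5 + 6 + 10 = 31.
Step 3: U_X = R1 - n1(n1+1)/2 = 31 - 7*8/2 = 31 - 28 = 3.
       U_Y = n1*n2 - U_X = 42 - 3 = 39.
Step 4: No ties, so the exact null distribution of U (based on enumerating the C(13,7) = 1716 equally likely rank assignments) gives the two-sided p-value.
Step 5: p-value = 0.008159; compare to alpha = 0.1. reject H0.

U_X = 3, p = 0.008159, reject H0 at alpha = 0.1.


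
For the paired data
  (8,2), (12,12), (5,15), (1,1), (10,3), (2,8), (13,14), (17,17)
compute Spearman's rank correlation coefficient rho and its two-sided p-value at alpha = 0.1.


Step 1: Rank x and y separately (midranks; no ties here).
rank(x): 8->4, 12->6, 5->3, 1->1, 10->5, 2->2, 13->7, 17->8
rank(y): 2->2, 12->5, 15->7, 1->1, 3->3, 8->4, 14->6, 17->8
Step 2: d_i = R_x(i) - R_y(i); compute d_i^2.
  (4-2)^2=4, (6-5)^2=1, (3-7)^2=16, (1-1)^2=0, (5-3)^2=4, (2-4)^2=4, (7-6)^2=1, (8-8)^2=0
sum(d^2) = 30.
Step 3: rho = 1 - 6*30 / (8*(8^2 - 1)) = 1 - 180/504 = 0.642857.
Step 4: Under H0, t = rho * sqrt((n-2)/(1-rho^2)) = 2.0557 ~ t(6).
Step 5: Two-sided p-value from the t-distribution with 6 df = 0.085559.
Step 6: alpha = 0.1. reject H0.

rho = 0.6429, p = 0.085559, reject H0 at alpha = 0.1.


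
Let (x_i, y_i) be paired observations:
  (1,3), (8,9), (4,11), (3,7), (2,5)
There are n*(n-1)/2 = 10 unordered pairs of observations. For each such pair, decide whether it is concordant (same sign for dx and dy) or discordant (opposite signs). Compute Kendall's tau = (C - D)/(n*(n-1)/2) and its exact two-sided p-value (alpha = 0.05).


Step 1: Enumerate the 10 unordered pairs (i,j) with i<j and classify each by sign(x_j-x_i) * sign(y_j-y_i).
  (1,2):dx=+7,dy=+6->C; (1,3):dx=+3,dy=+8->C; (1,4):dx=+2,dy=+4->C; (1,5):dx=+1,dy=+2->C
  (2,3):dx=-4,dy=+2->D; (2,4):dx=-5,dy=-2->C; (2,5):dx=-6,dy=-4->C; (3,4):dx=-1,dy=-4->C
  (3,5):dx=-2,dy=-6->C; (4,5):dx=-1,dy=-2->C
Step 2: C = 9, D = 1, total pairs = 10.
Step 3: tau = (C - D)/(n(n-1)/2) = (9 - 1)/10 = 0.800000.
Step 4: Exact two-sided p-value (enumerate n! = 120 permutations of y under H0): p = 0.083333.
Step 5: alpha = 0.05. fail to reject H0.

tau_b = 0.8000 (C=9, D=1), p = 0.083333, fail to reject H0.


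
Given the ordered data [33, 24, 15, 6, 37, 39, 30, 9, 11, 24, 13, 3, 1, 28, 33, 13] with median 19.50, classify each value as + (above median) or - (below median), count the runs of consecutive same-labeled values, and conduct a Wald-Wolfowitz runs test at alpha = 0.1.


Step 1: Compute median = 19.50; label A = above, B = below.
Labels in order: AABBAAABBABBBAAB  (n_A = 8, n_B = 8)
Step 2: Count runs R = 8.
Step 3: Under H0 (random ordering), E[R] = 2*n_A*n_B/(n_A+n_B) + 1 = 2*8*8/16 + 1 = 9.0000.
        Var[R] = 2*n_A*n_B*(2*n_A*n_B - n_A - n_B) / ((n_A+n_B)^2 * (n_A+n_B-1)) = 14336/3840 = 3.7333.
        SD[R] = 1.9322.
Step 4: Continuity-corrected z = (R + 0.5 - E[R]) / SD[R] = (8 + 0.5 - 9.0000) / 1.9322 = -0.2588.
Step 5: Two-sided p-value via normal approximation = 2*(1 - Phi(|z|)) = 0.795809.
Step 6: alpha = 0.1. fail to reject H0.

R = 8, z = -0.2588, p = 0.795809, fail to reject H0.


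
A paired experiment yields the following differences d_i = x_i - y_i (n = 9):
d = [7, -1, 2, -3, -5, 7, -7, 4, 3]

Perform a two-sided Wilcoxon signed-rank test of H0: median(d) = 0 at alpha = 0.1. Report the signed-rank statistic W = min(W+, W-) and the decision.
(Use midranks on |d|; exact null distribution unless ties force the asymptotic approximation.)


Step 1: Drop any zero differences (none here) and take |d_i|.
|d| = [7, 1, 2, 3, 5, 7, 7, 4, 3]
Step 2: Midrank |d_i| (ties get averaged ranks).
ranks: |7|->8, |1|->1, |2|->2, |3|->3.5, |5|->6, |7|->8, |7|->8, |4|->5, |3|->3.5
Step 3: Attach original signs; sum ranks with positive sign and with negative sign.
W+ = 8 + 2 + 8 + 5 + 3.5 = 26.5
W- = 1 + 3.5 + 6 + 8 = 18.5
(Check: W+ + W- = 45 should equal n(n+1)/2 = 45.)
Step 4: Test statistic W = min(W+, W-) = 18.5.
Step 5: Ties in |d|, so use the tie-corrected normal approximation.
        E[W] = n(n+1)/4 = 9*10/4 = 22.5.
        Tie groups: |d|=3 (t=2), |d|=7 (t=3); sum(t^3 - t) = 30.
        Var[W] = n(n+1)(2n+1)/24 - sum(t^3-t)/48 = 1710/24 - 30/48 = 70.625.
        z = (W - E[W]) / sqrt(Var[W]) = (18.5 - 22.5) / 8.4039 = -0.4760.
        Two-sided p = 2*Phi(z) = 0.634095.
Step 6: alpha = 0.1. fail to reject H0.

W+ = 26.5, W- = 18.5, W = min = 18.5, p = 0.634095, fail to reject H0.


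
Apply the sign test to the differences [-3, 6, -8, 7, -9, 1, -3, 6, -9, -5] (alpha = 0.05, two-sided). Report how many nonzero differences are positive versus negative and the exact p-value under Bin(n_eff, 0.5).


Step 1: Discard zero differences. Original n = 10; n_eff = number of nonzero differences = 10.
Nonzero differences (with sign): -3, +6, -8, +7, -9, +1, -3, +6, -9, -5
Step 2: Count signs: positive = 4, negative = 6.
Step 3: Under H0: P(positive) = 0.5, so the number of positives S ~ Bin(10, 0.5).
Step 4: Two-sided exact p-value = sum of Bin(10,0.5) probabilities at or below the observed probability = 0.753906.
Step 5: alpha = 0.05. fail to reject H0.

n_eff = 10, pos = 4, neg = 6, p = 0.753906, fail to reject H0.


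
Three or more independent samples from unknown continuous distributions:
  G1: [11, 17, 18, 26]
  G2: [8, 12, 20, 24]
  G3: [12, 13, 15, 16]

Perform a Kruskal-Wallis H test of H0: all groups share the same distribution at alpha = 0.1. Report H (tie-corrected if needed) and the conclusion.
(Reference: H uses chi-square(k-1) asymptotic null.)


Step 1: Combine all N = 12 observations and assign midranks.
sorted (value, group, rank): (8,G2,1), (11,G1,2), (12,G2,3.5), (12,G3,3.5), (13,G3,5), (15,G3,6), (16,G3,7), (17,G1,8), (18,G1,9), (20,G2,10), (24,G2,11), (26,G1,12)
Step 2: Sum ranks within each group.
R_1 = 31 (n_1 = 4)
R_2 = 25.5 (n_2 = 4)
R_3 = 21.5 (n_3 = 4)
Step 3: H = 12/(N(N+1)) * sum(R_i^2/n_i) - 3(N+1)
     = 12/(12*13) * (31^2/4 + 25.5^2/4 + 21.5^2/4) - 3*13
     = 0.076923 * 518.375 - 39
     = 0.875000.
Step 4: Ties present; correction factor C = 1 - 6/(12^3 - 12) = 0.996503. Corrected H = 0.875000 / 0.996503 = 0.878070.
Step 5: Under H0, H ~ chi^2(2); p-value = 0.644658.
Step 6: alpha = 0.1. fail to reject H0.

H = 0.8781, df = 2, p = 0.644658, fail to reject H0.


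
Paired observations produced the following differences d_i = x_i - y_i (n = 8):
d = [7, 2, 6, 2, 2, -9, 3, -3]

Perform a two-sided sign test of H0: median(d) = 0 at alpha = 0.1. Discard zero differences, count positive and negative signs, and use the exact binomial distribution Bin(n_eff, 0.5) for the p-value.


Step 1: Discard zero differences. Original n = 8; n_eff = number of nonzero differences = 8.
Nonzero differences (with sign): +7, +2, +6, +2, +2, -9, +3, -3
Step 2: Count signs: positive = 6, negative = 2.
Step 3: Under H0: P(positive) = 0.5, so the number of positives S ~ Bin(8, 0.5).
Step 4: Two-sided exact p-value = sum of Bin(8,0.5) probabilities at or below the observed probability = 0.289062.
Step 5: alpha = 0.1. fail to reject H0.

n_eff = 8, pos = 6, neg = 2, p = 0.289062, fail to reject H0.


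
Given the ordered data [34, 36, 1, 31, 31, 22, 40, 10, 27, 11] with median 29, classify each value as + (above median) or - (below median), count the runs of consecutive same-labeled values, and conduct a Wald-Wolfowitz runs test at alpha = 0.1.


Step 1: Compute median = 29; label A = above, B = below.
Labels in order: AABAABABBB  (n_A = 5, n_B = 5)
Step 2: Count runs R = 6.
Step 3: Under H0 (random ordering), E[R] = 2*n_A*n_B/(n_A+n_B) + 1 = 2*5*5/10 + 1 = 6.0000.
        Var[R] = 2*n_A*n_B*(2*n_A*n_B - n_A - n_B) / ((n_A+n_B)^2 * (n_A+n_B-1)) = 2000/900 = 2.2222.
        SD[R] = 1.4907.
Step 4: R = E[R], so z = 0 with no continuity correction.
Step 5: Two-sided p-value via normal approximation = 2*(1 - Phi(|z|)) = 1.000000.
Step 6: alpha = 0.1. fail to reject H0.

R = 6, z = 0.0000, p = 1.000000, fail to reject H0.


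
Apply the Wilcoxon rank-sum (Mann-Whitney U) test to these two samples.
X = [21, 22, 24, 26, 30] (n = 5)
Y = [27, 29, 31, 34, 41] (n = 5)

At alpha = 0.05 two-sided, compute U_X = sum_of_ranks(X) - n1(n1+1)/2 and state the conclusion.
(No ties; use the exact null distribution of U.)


Step 1: Combine and sort all 10 observations; assign midranks.
sorted (value, group): (21,X), (22,X), (24,X), (26,X), (27,Y), (29,Y), (30,X), (31,Y), (34,Y), (41,Y)
ranks: 21->1, 22->2, 24->3, 26->4, 27->5, 29->6, 30->7, 31->8, 34->9, 41->10
Step 2: Rank sum for X: R1 = 1 + 2 + 3 + 4 + 7 = 17.
Step 3: U_X = R1 - n1(n1+1)/2 = 17 - 5*6/2 = 17 - 15 = 2.
       U_Y = n1*n2 - U_X = 25 - 2 = 23.
Step 4: No ties, so the exact null distribution of U (based on enumerating the C(10,5) = 252 equally likely rank assignments) gives the two-sided p-value.
Step 5: p-value = 0.031746; compare to alpha = 0.05. reject H0.

U_X = 2, p = 0.031746, reject H0 at alpha = 0.05.


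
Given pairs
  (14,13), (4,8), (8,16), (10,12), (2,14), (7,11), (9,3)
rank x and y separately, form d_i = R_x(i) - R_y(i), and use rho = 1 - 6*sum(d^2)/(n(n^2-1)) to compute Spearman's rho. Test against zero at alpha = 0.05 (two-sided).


Step 1: Rank x and y separately (midranks; no ties here).
rank(x): 14->7, 4->2, 8->4, 10->6, 2->1, 7->3, 9->5
rank(y): 13->5, 8->2, 16->7, 12->4, 14->6, 11->3, 3->1
Step 2: d_i = R_x(i) - R_y(i); compute d_i^2.
  (7-5)^2=4, (2-2)^2=0, (4-7)^2=9, (6-4)^2=4, (1-6)^2=25, (3-3)^2=0, (5-1)^2=16
sum(d^2) = 58.
Step 3: rho = 1 - 6*58 / (7*(7^2 - 1)) = 1 - 348/336 = -0.035714.
Step 4: Under H0, t = rho * sqrt((n-2)/(1-rho^2)) = -0.0799 ~ t(5).
Step 5: Two-sided p-value from the t-distribution with 5 df = 0.939408.
Step 6: alpha = 0.05. fail to reject H0.

rho = -0.0357, p = 0.939408, fail to reject H0 at alpha = 0.05.


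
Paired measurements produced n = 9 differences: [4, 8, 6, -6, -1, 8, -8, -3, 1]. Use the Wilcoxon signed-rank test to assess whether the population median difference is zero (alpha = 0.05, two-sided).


Step 1: Drop any zero differences (none here) and take |d_i|.
|d| = [4, 8, 6, 6, 1, 8, 8, 3, 1]
Step 2: Midrank |d_i| (ties get averaged ranks).
ranks: |4|->4, |8|->8, |6|->5.5, |6|->5.5, |1|->1.5, |8|->8, |8|->8, |3|->3, |1|->1.5
Step 3: Attach original signs; sum ranks with positive sign and with negative sign.
W+ = 4 + 8 + 5.5 + 8 + 1.5 = 27
W- = 5.5 + 1.5 + 8 + 3 = 18
(Check: W+ + W- = 45 should equal n(n+1)/2 = 45.)
Step 4: Test statistic W = min(W+, W-) = 18.
Step 5: Ties in |d|, so use the tie-corrected normal approximation.
        E[W] = n(n+1)/4 = 9*10/4 = 22.5.
        Tie groups: |d|=1 (t=2), |d|=6 (t=2), |d|=8 (t=3); sum(t^3 - t) = 36.
        Var[W] = n(n+1)(2n+1)/24 - sum(t^3-t)/48 = 1710/24 - 36/48 = 70.5.
        z = (W - E[W]) / sqrt(Var[W]) = (18 - 22.5) / 8.3964 = -0.5359.
        Two-sided p = 2*Phi(z) = 0.591998.
Step 6: alpha = 0.05. fail to reject H0.

W+ = 27, W- = 18, W = min = 18, p = 0.591998, fail to reject H0.


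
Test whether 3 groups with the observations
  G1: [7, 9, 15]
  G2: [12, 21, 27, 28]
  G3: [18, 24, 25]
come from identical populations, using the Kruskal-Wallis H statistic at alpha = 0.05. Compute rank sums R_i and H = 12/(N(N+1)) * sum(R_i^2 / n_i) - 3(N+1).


Step 1: Combine all N = 10 observations and assign midranks.
sorted (value, group, rank): (7,G1,1), (9,G1,2), (12,G2,3), (15,G1,4), (18,G3,5), (21,G2,6), (24,G3,7), (25,G3,8), (27,G2,9), (28,G2,10)
Step 2: Sum ranks within each group.
R_1 = 7 (n_1 = 3)
R_2 = 28 (n_2 = 4)
R_3 = 20 (n_3 = 3)
Step 3: H = 12/(N(N+1)) * sum(R_i^2/n_i) - 3(N+1)
     = 12/(10*11) * (7^2/3 + 28^2/4 + 20^2/3) - 3*11
     = 0.109091 * 345.667 - 33
     = 4.709091.
Step 4: No ties, so H is used without correction.
Step 5: Under H0, H ~ chi^2(2); p-value = 0.094937.
Step 6: alpha = 0.05. fail to reject H0.

H = 4.7091, df = 2, p = 0.094937, fail to reject H0.


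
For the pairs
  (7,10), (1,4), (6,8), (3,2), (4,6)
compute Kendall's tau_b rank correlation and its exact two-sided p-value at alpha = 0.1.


Step 1: Enumerate the 10 unordered pairs (i,j) with i<j and classify each by sign(x_j-x_i) * sign(y_j-y_i).
  (1,2):dx=-6,dy=-6->C; (1,3):dx=-1,dy=-2->C; (1,4):dx=-4,dy=-8->C; (1,5):dx=-3,dy=-4->C
  (2,3):dx=+5,dy=+4->C; (2,4):dx=+2,dy=-2->D; (2,5):dx=+3,dy=+2->C; (3,4):dx=-3,dy=-6->C
  (3,5):dx=-2,dy=-2->C; (4,5):dx=+1,dy=+4->C
Step 2: C = 9, D = 1, total pairs = 10.
Step 3: tau = (C - D)/(n(n-1)/2) = (9 - 1)/10 = 0.800000.
Step 4: Exact two-sided p-value (enumerate n! = 120 permutations of y under H0): p = 0.083333.
Step 5: alpha = 0.1. reject H0.

tau_b = 0.8000 (C=9, D=1), p = 0.083333, reject H0.


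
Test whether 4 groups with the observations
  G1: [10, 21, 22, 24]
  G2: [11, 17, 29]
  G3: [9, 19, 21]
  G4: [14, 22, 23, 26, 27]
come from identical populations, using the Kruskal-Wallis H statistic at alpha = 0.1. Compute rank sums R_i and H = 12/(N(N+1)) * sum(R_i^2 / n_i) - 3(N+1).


Step 1: Combine all N = 15 observations and assign midranks.
sorted (value, group, rank): (9,G3,1), (10,G1,2), (11,G2,3), (14,G4,4), (17,G2,5), (19,G3,6), (21,G1,7.5), (21,G3,7.5), (22,G1,9.5), (22,G4,9.5), (23,G4,11), (24,G1,12), (26,G4,13), (27,G4,14), (29,G2,15)
Step 2: Sum ranks within each group.
R_1 = 31 (n_1 = 4)
R_2 = 23 (n_2 = 3)
R_3 = 14.5 (n_3 = 3)
R_4 = 51.5 (n_4 = 5)
Step 3: H = 12/(N(N+1)) * sum(R_i^2/n_i) - 3(N+1)
     = 12/(15*16) * (31^2/4 + 23^2/3 + 14.5^2/3 + 51.5^2/5) - 3*16
     = 0.050000 * 1017.12 - 48
     = 2.855833.
Step 4: Ties present; correction factor C = 1 - 12/(15^3 - 15) = 0.996429. Corrected H = 2.855833 / 0.996429 = 2.866069.
Step 5: Under H0, H ~ chi^2(3); p-value = 0.412739.
Step 6: alpha = 0.1. fail to reject H0.

H = 2.8661, df = 3, p = 0.412739, fail to reject H0.


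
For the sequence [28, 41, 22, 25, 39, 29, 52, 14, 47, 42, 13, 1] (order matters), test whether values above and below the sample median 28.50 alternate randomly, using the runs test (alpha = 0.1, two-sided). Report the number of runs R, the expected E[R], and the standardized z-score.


Step 1: Compute median = 28.50; label A = above, B = below.
Labels in order: BABBAAABAABB  (n_A = 6, n_B = 6)
Step 2: Count runs R = 7.
Step 3: Under H0 (random ordering), E[R] = 2*n_A*n_B/(n_A+n_B) + 1 = 2*6*6/12 + 1 = 7.0000.
        Var[R] = 2*n_A*n_B*(2*n_A*n_B - n_A - n_B) / ((n_A+n_B)^2 * (n_A+n_B-1)) = 4320/1584 = 2.7273.
        SD[R] = 1.6514.
Step 4: R = E[R], so z = 0 with no continuity correction.
Step 5: Two-sided p-value via normal approximation = 2*(1 - Phi(|z|)) = 1.000000.
Step 6: alpha = 0.1. fail to reject H0.

R = 7, z = 0.0000, p = 1.000000, fail to reject H0.


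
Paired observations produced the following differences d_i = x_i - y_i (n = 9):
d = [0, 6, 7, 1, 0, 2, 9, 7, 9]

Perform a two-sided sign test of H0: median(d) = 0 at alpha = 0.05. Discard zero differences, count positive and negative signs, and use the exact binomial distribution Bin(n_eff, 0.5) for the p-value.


Step 1: Discard zero differences. Original n = 9; n_eff = number of nonzero differences = 7.
Nonzero differences (with sign): +6, +7, +1, +2, +9, +7, +9
Step 2: Count signs: positive = 7, negative = 0.
Step 3: Under H0: P(positive) = 0.5, so the number of positives S ~ Bin(7, 0.5).
Step 4: Two-sided exact p-value = sum of Bin(7,0.5) probabilities at or below the observed probability = 0.015625.
Step 5: alpha = 0.05. reject H0.

n_eff = 7, pos = 7, neg = 0, p = 0.015625, reject H0.


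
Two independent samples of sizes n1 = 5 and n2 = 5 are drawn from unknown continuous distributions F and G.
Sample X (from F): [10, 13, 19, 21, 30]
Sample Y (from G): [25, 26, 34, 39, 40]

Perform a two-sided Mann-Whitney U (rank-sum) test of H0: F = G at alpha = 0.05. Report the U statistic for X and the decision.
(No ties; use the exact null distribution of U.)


Step 1: Combine and sort all 10 observations; assign midranks.
sorted (value, group): (10,X), (13,X), (19,X), (21,X), (25,Y), (26,Y), (30,X), (34,Y), (39,Y), (40,Y)
ranks: 10->1, 13->2, 19->3, 21->4, 25->5, 26->6, 30->7, 34->8, 39->9, 40->10
Step 2: Rank sum for X: R1 = 1 + 2 + 3 + 4 + 7 = 17.
Step 3: U_X = R1 - n1(n1+1)/2 = 17 - 5*6/2 = 17 - 15 = 2.
       U_Y = n1*n2 - U_X = 25 - 2 = 23.
Step 4: No ties, so the exact null distribution of U (based on enumerating the C(10,5) = 252 equally likely rank assignments) gives the two-sided p-value.
Step 5: p-value = 0.031746; compare to alpha = 0.05. reject H0.

U_X = 2, p = 0.031746, reject H0 at alpha = 0.05.


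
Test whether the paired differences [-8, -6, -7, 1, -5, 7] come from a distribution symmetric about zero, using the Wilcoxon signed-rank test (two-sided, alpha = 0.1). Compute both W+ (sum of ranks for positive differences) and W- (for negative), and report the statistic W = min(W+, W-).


Step 1: Drop any zero differences (none here) and take |d_i|.
|d| = [8, 6, 7, 1, 5, 7]
Step 2: Midrank |d_i| (ties get averaged ranks).
ranks: |8|->6, |6|->3, |7|->4.5, |1|->1, |5|->2, |7|->4.5
Step 3: Attach original signs; sum ranks with positive sign and with negative sign.
W+ = 1 + 4.5 = 5.5
W- = 6 + 3 + 4.5 + 2 = 15.5
(Check: W+ + W- = 21 should equal n(n+1)/2 = 21.)
Step 4: Test statistic W = min(W+, W-) = 5.5.
Step 5: Ties in |d|, so use the tie-corrected normal approximation.
        E[W] = n(n+1)/4 = 6*7/4 = 10.5.
        Tie groups: |d|=7 (t=2); sum(t^3 - t) = 6.
        Var[W] = n(n+1)(2n+1)/24 - sum(t^3-t)/48 = 546/24 - 6/48 = 22.625.
        z = (W - E[W]) / sqrt(Var[W]) = (5.5 - 10.5) / 4.7566 = -1.0512.
        Two-sided p = 2*Phi(z) = 0.293177.
Step 6: alpha = 0.1. fail to reject H0.

W+ = 5.5, W- = 15.5, W = min = 5.5, p = 0.293177, fail to reject H0.


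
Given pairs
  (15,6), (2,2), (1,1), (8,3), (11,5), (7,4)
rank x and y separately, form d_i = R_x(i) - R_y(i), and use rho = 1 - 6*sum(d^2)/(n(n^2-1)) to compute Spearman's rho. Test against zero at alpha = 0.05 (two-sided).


Step 1: Rank x and y separately (midranks; no ties here).
rank(x): 15->6, 2->2, 1->1, 8->4, 11->5, 7->3
rank(y): 6->6, 2->2, 1->1, 3->3, 5->5, 4->4
Step 2: d_i = R_x(i) - R_y(i); compute d_i^2.
  (6-6)^2=0, (2-2)^2=0, (1-1)^2=0, (4-3)^2=1, (5-5)^2=0, (3-4)^2=1
sum(d^2) = 2.
Step 3: rho = 1 - 6*2 / (6*(6^2 - 1)) = 1 - 12/210 = 0.942857.
Step 4: Under H0, t = rho * sqrt((n-2)/(1-rho^2)) = 5.6595 ~ t(4).
Step 5: Two-sided p-value from the t-distribution with 4 df = 0.004805.
Step 6: alpha = 0.05. reject H0.

rho = 0.9429, p = 0.004805, reject H0 at alpha = 0.05.


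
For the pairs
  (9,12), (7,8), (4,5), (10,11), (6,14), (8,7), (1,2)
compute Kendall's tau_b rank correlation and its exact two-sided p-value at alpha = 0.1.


Step 1: Enumerate the 21 unordered pairs (i,j) with i<j and classify each by sign(x_j-x_i) * sign(y_j-y_i).
  (1,2):dx=-2,dy=-4->C; (1,3):dx=-5,dy=-7->C; (1,4):dx=+1,dy=-1->D; (1,5):dx=-3,dy=+2->D
  (1,6):dx=-1,dy=-5->C; (1,7):dx=-8,dy=-10->C; (2,3):dx=-3,dy=-3->C; (2,4):dx=+3,dy=+3->C
  (2,5):dx=-1,dy=+6->D; (2,6):dx=+1,dy=-1->D; (2,7):dx=-6,dy=-6->C; (3,4):dx=+6,dy=+6->C
  (3,5):dx=+2,dy=+9->C; (3,6):dx=+4,dy=+2->C; (3,7):dx=-3,dy=-3->C; (4,5):dx=-4,dy=+3->D
  (4,6):dx=-2,dy=-4->C; (4,7):dx=-9,dy=-9->C; (5,6):dx=+2,dy=-7->D; (5,7):dx=-5,dy=-12->C
  (6,7):dx=-7,dy=-5->C
Step 2: C = 15, D = 6, total pairs = 21.
Step 3: tau = (C - D)/(n(n-1)/2) = (15 - 6)/21 = 0.428571.
Step 4: Exact two-sided p-value (enumerate n! = 5040 permutations of y under H0): p = 0.238889.
Step 5: alpha = 0.1. fail to reject H0.

tau_b = 0.4286 (C=15, D=6), p = 0.238889, fail to reject H0.


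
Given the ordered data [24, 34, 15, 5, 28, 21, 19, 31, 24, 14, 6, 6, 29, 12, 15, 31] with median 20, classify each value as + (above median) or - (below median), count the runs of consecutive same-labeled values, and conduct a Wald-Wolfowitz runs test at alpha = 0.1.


Step 1: Compute median = 20; label A = above, B = below.
Labels in order: AABBAABAABBBABBA  (n_A = 8, n_B = 8)
Step 2: Count runs R = 9.
Step 3: Under H0 (random ordering), E[R] = 2*n_A*n_B/(n_A+n_B) + 1 = 2*8*8/16 + 1 = 9.0000.
        Var[R] = 2*n_A*n_B*(2*n_A*n_B - n_A - n_B) / ((n_A+n_B)^2 * (n_A+n_B-1)) = 14336/3840 = 3.7333.
        SD[R] = 1.9322.
Step 4: R = E[R], so z = 0 with no continuity correction.
Step 5: Two-sided p-value via normal approximation = 2*(1 - Phi(|z|)) = 1.000000.
Step 6: alpha = 0.1. fail to reject H0.

R = 9, z = 0.0000, p = 1.000000, fail to reject H0.


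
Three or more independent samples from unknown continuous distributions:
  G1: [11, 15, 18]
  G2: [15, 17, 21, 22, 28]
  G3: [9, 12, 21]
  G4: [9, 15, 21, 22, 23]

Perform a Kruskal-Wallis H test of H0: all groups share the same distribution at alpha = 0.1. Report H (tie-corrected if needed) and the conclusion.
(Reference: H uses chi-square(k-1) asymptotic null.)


Step 1: Combine all N = 16 observations and assign midranks.
sorted (value, group, rank): (9,G3,1.5), (9,G4,1.5), (11,G1,3), (12,G3,4), (15,G1,6), (15,G2,6), (15,G4,6), (17,G2,8), (18,G1,9), (21,G2,11), (21,G3,11), (21,G4,11), (22,G2,13.5), (22,G4,13.5), (23,G4,15), (28,G2,16)
Step 2: Sum ranks within each group.
R_1 = 18 (n_1 = 3)
R_2 = 54.5 (n_2 = 5)
R_3 = 16.5 (n_3 = 3)
R_4 = 47 (n_4 = 5)
Step 3: H = 12/(N(N+1)) * sum(R_i^2/n_i) - 3(N+1)
     = 12/(16*17) * (18^2/3 + 54.5^2/5 + 16.5^2/3 + 47^2/5) - 3*17
     = 0.044118 * 1234.6 - 51
     = 3.467647.
Step 4: Ties present; correction factor C = 1 - 60/(16^3 - 16) = 0.985294. Corrected H = 3.467647 / 0.985294 = 3.519403.
Step 5: Under H0, H ~ chi^2(3); p-value = 0.318254.
Step 6: alpha = 0.1. fail to reject H0.

H = 3.5194, df = 3, p = 0.318254, fail to reject H0.


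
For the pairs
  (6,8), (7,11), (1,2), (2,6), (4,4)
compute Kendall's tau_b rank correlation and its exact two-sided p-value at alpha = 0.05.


Step 1: Enumerate the 10 unordered pairs (i,j) with i<j and classify each by sign(x_j-x_i) * sign(y_j-y_i).
  (1,2):dx=+1,dy=+3->C; (1,3):dx=-5,dy=-6->C; (1,4):dx=-4,dy=-2->C; (1,5):dx=-2,dy=-4->C
  (2,3):dx=-6,dy=-9->C; (2,4):dx=-5,dy=-5->C; (2,5):dx=-3,dy=-7->C; (3,4):dx=+1,dy=+4->C
  (3,5):dx=+3,dy=+2->C; (4,5):dx=+2,dy=-2->D
Step 2: C = 9, D = 1, total pairs = 10.
Step 3: tau = (C - D)/(n(n-1)/2) = (9 - 1)/10 = 0.800000.
Step 4: Exact two-sided p-value (enumerate n! = 120 permutations of y under H0): p = 0.083333.
Step 5: alpha = 0.05. fail to reject H0.

tau_b = 0.8000 (C=9, D=1), p = 0.083333, fail to reject H0.


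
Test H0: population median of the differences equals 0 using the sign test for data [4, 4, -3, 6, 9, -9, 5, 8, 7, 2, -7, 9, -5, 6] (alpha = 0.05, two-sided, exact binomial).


Step 1: Discard zero differences. Original n = 14; n_eff = number of nonzero differences = 14.
Nonzero differences (with sign): +4, +4, -3, +6, +9, -9, +5, +8, +7, +2, -7, +9, -5, +6
Step 2: Count signs: positive = 10, negative = 4.
Step 3: Under H0: P(positive) = 0.5, so the number of positives S ~ Bin(14, 0.5).
Step 4: Two-sided exact p-value = sum of Bin(14,0.5) probabilities at or below the observed probability = 0.179565.
Step 5: alpha = 0.05. fail to reject H0.

n_eff = 14, pos = 10, neg = 4, p = 0.179565, fail to reject H0.


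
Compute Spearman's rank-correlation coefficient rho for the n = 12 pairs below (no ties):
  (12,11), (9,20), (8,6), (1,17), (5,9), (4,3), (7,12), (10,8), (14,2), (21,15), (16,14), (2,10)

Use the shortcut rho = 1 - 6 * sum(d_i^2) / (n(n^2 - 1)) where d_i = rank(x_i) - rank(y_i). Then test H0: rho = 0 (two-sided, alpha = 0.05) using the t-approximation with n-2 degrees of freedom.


Step 1: Rank x and y separately (midranks; no ties here).
rank(x): 12->9, 9->7, 8->6, 1->1, 5->4, 4->3, 7->5, 10->8, 14->10, 21->12, 16->11, 2->2
rank(y): 11->7, 20->12, 6->3, 17->11, 9->5, 3->2, 12->8, 8->4, 2->1, 15->10, 14->9, 10->6
Step 2: d_i = R_x(i) - R_y(i); compute d_i^2.
  (9-7)^2=4, (7-12)^2=25, (6-3)^2=9, (1-11)^2=100, (4-5)^2=1, (3-2)^2=1, (5-8)^2=9, (8-4)^2=16, (10-1)^2=81, (12-10)^2=4, (11-9)^2=4, (2-6)^2=16
sum(d^2) = 270.
Step 3: rho = 1 - 6*270 / (12*(12^2 - 1)) = 1 - 1620/1716 = 0.055944.
Step 4: Under H0, t = rho * sqrt((n-2)/(1-rho^2)) = 0.1772 ~ t(10).
Step 5: Two-sided p-value from the t-distribution with 10 df = 0.862898.
Step 6: alpha = 0.05. fail to reject H0.

rho = 0.0559, p = 0.862898, fail to reject H0 at alpha = 0.05.


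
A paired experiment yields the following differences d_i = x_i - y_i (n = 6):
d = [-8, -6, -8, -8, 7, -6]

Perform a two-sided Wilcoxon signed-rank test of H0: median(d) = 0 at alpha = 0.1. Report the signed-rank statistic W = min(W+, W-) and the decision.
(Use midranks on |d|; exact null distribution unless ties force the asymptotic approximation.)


Step 1: Drop any zero differences (none here) and take |d_i|.
|d| = [8, 6, 8, 8, 7, 6]
Step 2: Midrank |d_i| (ties get averaged ranks).
ranks: |8|->5, |6|->1.5, |8|->5, |8|->5, |7|->3, |6|->1.5
Step 3: Attach original signs; sum ranks with positive sign and with negative sign.
W+ = 3 = 3
W- = 5 + 1.5 + 5 + 5 + 1.5 = 18
(Check: W+ + W- = 21 should equal n(n+1)/2 = 21.)
Step 4: Test statistic W = min(W+, W-) = 3.
Step 5: Ties in |d|, so use the tie-corrected normal approximation.
        E[W] = n(n+1)/4 = 6*7/4 = 10.5.
        Tie groups: |d|=6 (t=2), |d|=8 (t=3); sum(t^3 - t) = 30.
        Var[W] = n(n+1)(2n+1)/24 - sum(t^3-t)/48 = 546/24 - 30/48 = 22.125.
        z = (W - E[W]) / sqrt(Var[W]) = (3 - 10.5) / 4.7037 = -1.5945.
        Two-sided p = 2*Phi(z) = 0.110828.
Step 6: alpha = 0.1. fail to reject H0.

W+ = 3, W- = 18, W = min = 3, p = 0.110828, fail to reject H0.


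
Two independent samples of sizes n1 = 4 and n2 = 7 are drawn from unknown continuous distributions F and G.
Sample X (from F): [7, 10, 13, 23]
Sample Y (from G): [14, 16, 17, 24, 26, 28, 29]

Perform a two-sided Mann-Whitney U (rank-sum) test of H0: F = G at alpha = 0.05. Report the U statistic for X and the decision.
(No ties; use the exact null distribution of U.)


Step 1: Combine and sort all 11 observations; assign midranks.
sorted (value, group): (7,X), (10,X), (13,X), (14,Y), (16,Y), (17,Y), (23,X), (24,Y), (26,Y), (28,Y), (29,Y)
ranks: 7->1, 10->2, 13->3, 14->4, 16->5, 17->6, 23->7, 24->8, 26->9, 28->10, 29->11
Step 2: Rank sum for X: R1 = 1 + 2 + 3 + 7 = 13.
Step 3: U_X = R1 - n1(n1+1)/2 = 13 - 4*5/2 = 13 - 10 = 3.
       U_Y = n1*n2 - U_X = 28 - 3 = 25.
Step 4: No ties, so the exact null distribution of U (based on enumerating the C(11,4) = 330 equally likely rank assignments) gives the two-sided p-value.
Step 5: p-value = 0.042424; compare to alpha = 0.05. reject H0.

U_X = 3, p = 0.042424, reject H0 at alpha = 0.05.


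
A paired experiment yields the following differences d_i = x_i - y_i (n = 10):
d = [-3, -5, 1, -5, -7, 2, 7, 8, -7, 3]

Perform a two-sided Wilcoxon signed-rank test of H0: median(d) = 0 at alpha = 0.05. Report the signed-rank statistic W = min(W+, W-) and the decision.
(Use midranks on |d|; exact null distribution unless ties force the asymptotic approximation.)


Step 1: Drop any zero differences (none here) and take |d_i|.
|d| = [3, 5, 1, 5, 7, 2, 7, 8, 7, 3]
Step 2: Midrank |d_i| (ties get averaged ranks).
ranks: |3|->3.5, |5|->5.5, |1|->1, |5|->5.5, |7|->8, |2|->2, |7|->8, |8|->10, |7|->8, |3|->3.5
Step 3: Attach original signs; sum ranks with positive sign and with negative sign.
W+ = 1 + 2 + 8 + 10 + 3.5 = 24.5
W- = 3.5 + 5.5 + 5.5 + 8 + 8 = 30.5
(Check: W+ + W- = 55 should equal n(n+1)/2 = 55.)
Step 4: Test statistic W = min(W+, W-) = 24.5.
Step 5: Ties in |d|, so use the tie-corrected normal approximation.
        E[W] = n(n+1)/4 = 10*11/4 = 27.5.
        Tie groups: |d|=3 (t=2), |d|=5 (t=2), |d|=7 (t=3); sum(t^3 - t) = 36.
        Var[W] = n(n+1)(2n+1)/24 - sum(t^3-t)/48 = 2310/24 - 36/48 = 95.5.
        z = (W - E[W]) / sqrt(Var[W]) = (24.5 - 27.5) / 9.7724 = -0.3070.
        Two-sided p = 2*Phi(z) = 0.758853.
Step 6: alpha = 0.05. fail to reject H0.

W+ = 24.5, W- = 30.5, W = min = 24.5, p = 0.758853, fail to reject H0.


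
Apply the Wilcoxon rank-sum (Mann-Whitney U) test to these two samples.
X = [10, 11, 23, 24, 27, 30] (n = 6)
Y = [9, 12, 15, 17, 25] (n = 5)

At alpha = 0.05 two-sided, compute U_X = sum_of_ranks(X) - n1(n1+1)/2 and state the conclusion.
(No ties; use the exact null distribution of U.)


Step 1: Combine and sort all 11 observations; assign midranks.
sorted (value, group): (9,Y), (10,X), (11,X), (12,Y), (15,Y), (17,Y), (23,X), (24,X), (25,Y), (27,X), (30,X)
ranks: 9->1, 10->2, 11->3, 12->4, 15->5, 17->6, 23->7, 24->8, 25->9, 27->10, 30->11
Step 2: Rank sum for X: R1 = 2 + 3 + 7 + 8 + 10 + 11 = 41.
Step 3: U_X = R1 - n1(n1+1)/2 = 41 - 6*7/2 = 41 - 21 = 20.
       U_Y = n1*n2 - U_X = 30 - 20 = 10.
Step 4: No ties, so the exact null distribution of U (based on enumerating the C(11,6) = 462 equally likely rank assignments) gives the two-sided p-value.
Step 5: p-value = 0.428571; compare to alpha = 0.05. fail to reject H0.

U_X = 20, p = 0.428571, fail to reject H0 at alpha = 0.05.


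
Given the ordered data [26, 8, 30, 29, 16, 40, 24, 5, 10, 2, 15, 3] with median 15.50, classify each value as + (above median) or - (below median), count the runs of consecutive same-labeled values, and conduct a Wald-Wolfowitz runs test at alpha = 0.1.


Step 1: Compute median = 15.50; label A = above, B = below.
Labels in order: ABAAAAABBBBB  (n_A = 6, n_B = 6)
Step 2: Count runs R = 4.
Step 3: Under H0 (random ordering), E[R] = 2*n_A*n_B/(n_A+n_B) + 1 = 2*6*6/12 + 1 = 7.0000.
        Var[R] = 2*n_A*n_B*(2*n_A*n_B - n_A - n_B) / ((n_A+n_B)^2 * (n_A+n_B-1)) = 4320/1584 = 2.7273.
        SD[R] = 1.6514.
Step 4: Continuity-corrected z = (R + 0.5 - E[R]) / SD[R] = (4 + 0.5 - 7.0000) / 1.6514 = -1.5138.
Step 5: Two-sided p-value via normal approximation = 2*(1 - Phi(|z|)) = 0.130070.
Step 6: alpha = 0.1. fail to reject H0.

R = 4, z = -1.5138, p = 0.130070, fail to reject H0.


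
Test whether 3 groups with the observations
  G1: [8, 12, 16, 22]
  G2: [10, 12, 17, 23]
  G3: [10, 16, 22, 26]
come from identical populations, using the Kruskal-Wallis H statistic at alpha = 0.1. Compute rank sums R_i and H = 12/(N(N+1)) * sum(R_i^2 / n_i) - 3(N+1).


Step 1: Combine all N = 12 observations and assign midranks.
sorted (value, group, rank): (8,G1,1), (10,G2,2.5), (10,G3,2.5), (12,G1,4.5), (12,G2,4.5), (16,G1,6.5), (16,G3,6.5), (17,G2,8), (22,G1,9.5), (22,G3,9.5), (23,G2,11), (26,G3,12)
Step 2: Sum ranks within each group.
R_1 = 21.5 (n_1 = 4)
R_2 = 26 (n_2 = 4)
R_3 = 30.5 (n_3 = 4)
Step 3: H = 12/(N(N+1)) * sum(R_i^2/n_i) - 3(N+1)
     = 12/(12*13) * (21.5^2/4 + 26^2/4 + 30.5^2/4) - 3*13
     = 0.076923 * 517.125 - 39
     = 0.778846.
Step 4: Ties present; correction factor C = 1 - 24/(12^3 - 12) = 0.986014. Corrected H = 0.778846 / 0.986014 = 0.789894.
Step 5: Under H0, H ~ chi^2(2); p-value = 0.673716.
Step 6: alpha = 0.1. fail to reject H0.

H = 0.7899, df = 2, p = 0.673716, fail to reject H0.


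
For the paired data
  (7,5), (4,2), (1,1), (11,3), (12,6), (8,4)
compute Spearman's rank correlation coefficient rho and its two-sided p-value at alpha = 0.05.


Step 1: Rank x and y separately (midranks; no ties here).
rank(x): 7->3, 4->2, 1->1, 11->5, 12->6, 8->4
rank(y): 5->5, 2->2, 1->1, 3->3, 6->6, 4->4
Step 2: d_i = R_x(i) - R_y(i); compute d_i^2.
  (3-5)^2=4, (2-2)^2=0, (1-1)^2=0, (5-3)^2=4, (6-6)^2=0, (4-4)^2=0
sum(d^2) = 8.
Step 3: rho = 1 - 6*8 / (6*(6^2 - 1)) = 1 - 48/210 = 0.771429.
Step 4: Under H0, t = rho * sqrt((n-2)/(1-rho^2)) = 2.4247 ~ t(4).
Step 5: Two-sided p-value from the t-distribution with 4 df = 0.072397.
Step 6: alpha = 0.05. fail to reject H0.

rho = 0.7714, p = 0.072397, fail to reject H0 at alpha = 0.05.
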